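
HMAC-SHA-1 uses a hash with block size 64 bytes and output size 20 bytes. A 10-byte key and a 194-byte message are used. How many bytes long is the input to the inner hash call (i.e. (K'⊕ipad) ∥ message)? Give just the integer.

Key is 10 ≤ 64 bytes, zero-padded: |K'| = 64.
Inner input = (K'⊕ipad) ∥ m → 64 + 194 = 258 bytes.

258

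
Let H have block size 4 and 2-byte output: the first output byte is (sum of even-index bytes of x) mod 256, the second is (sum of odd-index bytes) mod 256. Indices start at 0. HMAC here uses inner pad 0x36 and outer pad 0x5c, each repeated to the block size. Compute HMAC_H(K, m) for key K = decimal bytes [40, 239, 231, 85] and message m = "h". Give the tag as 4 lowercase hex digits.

Key decimal bytes [40, 239, 231, 85] = 28 ef e7 55 is exactly B = 4 bytes: K' = 28 ef e7 55.
K' ⊕ ipad = 1e d9 d1 63.  K' ⊕ opad = 74 b3 bb 09.
Inner input = (K'⊕ipad) ∥ m = 1e d9 d1 63 ∥ 68.
Inner hash: even-index sum = 343 mod 256 = 87; odd-index sum = 316 mod 256 = 60 → 57 3c.
Outer input = (K'⊕opad) ∥ inner = 74 b3 bb 09 ∥ 57 3c.
Outer hash (tag): even-index sum = 390 mod 256 = 134; odd-index sum = 248 mod 256 = 248 → 86 f8.

86f8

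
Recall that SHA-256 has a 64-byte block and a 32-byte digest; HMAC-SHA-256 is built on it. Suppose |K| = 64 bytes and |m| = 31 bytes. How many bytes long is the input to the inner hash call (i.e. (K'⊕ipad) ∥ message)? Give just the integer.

95

Key is 64 ≤ 64 bytes, zero-padded: |K'| = 64.
Inner input = (K'⊕ipad) ∥ m → 64 + 31 = 95 bytes.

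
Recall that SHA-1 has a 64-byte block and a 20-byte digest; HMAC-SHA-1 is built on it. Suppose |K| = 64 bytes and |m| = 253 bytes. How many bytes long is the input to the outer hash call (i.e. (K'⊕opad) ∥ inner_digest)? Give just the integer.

84

Key is 64 ≤ 64 bytes, zero-padded: |K'| = 64.
Outer input = (K'⊕opad) ∥ H(inner) → 64 + 20 = 84 bytes.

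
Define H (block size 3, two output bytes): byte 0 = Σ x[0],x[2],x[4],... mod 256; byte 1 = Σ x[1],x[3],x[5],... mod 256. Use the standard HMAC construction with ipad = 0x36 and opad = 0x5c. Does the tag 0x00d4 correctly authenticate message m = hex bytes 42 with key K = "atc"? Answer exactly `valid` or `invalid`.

Key "atc" = 61 74 63 is exactly B = 3 bytes: K' = 61 74 63.
K' ⊕ ipad = 57 42 55; K' ⊕ opad = 3d 28 3f.
Inner hash: even-index sum = 172 mod 256 = 172; odd-index sum = 132 mod 256 = 132 → ac 84.
Outer hash (recomputed tag): even-index sum = 256 mod 256 = 0; odd-index sum = 212 mod 256 = 212 → 00 d4.
Recomputed tag = 00d4; claimed = 00d4 → match.

valid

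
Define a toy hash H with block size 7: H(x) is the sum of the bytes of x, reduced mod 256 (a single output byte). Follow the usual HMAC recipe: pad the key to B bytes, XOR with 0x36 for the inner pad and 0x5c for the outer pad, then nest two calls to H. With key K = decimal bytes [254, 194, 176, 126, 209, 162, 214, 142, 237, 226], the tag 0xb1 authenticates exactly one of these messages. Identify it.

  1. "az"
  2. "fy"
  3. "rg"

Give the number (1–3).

1

Key decimal bytes [254, 194, 176, 126, 209, 162, 214, 142, 237, 226] = fe c2 b0 7e d1 a2 d6 8e ed e2 is 10 bytes > B = 7, so hash it first: H(key) = 94, then zero-pad to 7 bytes: K' = 94 00 00 00 00 00 00.
K' ⊕ ipad = a2 36 36 36 36 36 36; K' ⊕ opad = c8 5c 5c 5c 5c 5c 5c.
m1: inner = H(a2 36 36 36 36 36 36 61 7a) = c1; tag = H(c8 5c 5c 5c 5c 5c 5c c1) = b1 ← matches
m2: inner = H(a2 36 36 36 36 36 36 66 79) = c5; tag = H(c8 5c 5c 5c 5c 5c 5c c5) = b5
m3: inner = H(a2 36 36 36 36 36 36 72 67) = bf; tag = H(c8 5c 5c 5c 5c 5c 5c bf) = af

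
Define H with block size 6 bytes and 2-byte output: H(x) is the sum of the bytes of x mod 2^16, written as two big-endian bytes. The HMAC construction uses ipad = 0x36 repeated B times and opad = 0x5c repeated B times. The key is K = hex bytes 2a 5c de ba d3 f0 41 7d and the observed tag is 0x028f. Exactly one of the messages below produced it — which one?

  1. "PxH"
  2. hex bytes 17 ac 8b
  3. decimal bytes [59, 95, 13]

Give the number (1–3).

2

Key hex bytes 2a 5c de ba d3 f0 41 7d is 8 bytes > B = 6, so hash it first: H(key) = 04 9f, then zero-pad to 6 bytes: K' = 04 9f 00 00 00 00.
K' ⊕ ipad = 32 a9 36 36 36 36; K' ⊕ opad = 58 c3 5c 5c 5c 5c.
m1: inner = H(32 a9 36 36 36 36 50 78 48) = 02 c3; tag = H(58 c3 5c 5c 5c 5c 02 c3) = 0350
m2: inner = H(32 a9 36 36 36 36 17 ac 8b) = 03 01; tag = H(58 c3 5c 5c 5c 5c 03 01) = 028f ← matches
m3: inner = H(32 a9 36 36 36 36 3b 5f 0d) = 02 5a; tag = H(58 c3 5c 5c 5c 5c 02 5a) = 02e7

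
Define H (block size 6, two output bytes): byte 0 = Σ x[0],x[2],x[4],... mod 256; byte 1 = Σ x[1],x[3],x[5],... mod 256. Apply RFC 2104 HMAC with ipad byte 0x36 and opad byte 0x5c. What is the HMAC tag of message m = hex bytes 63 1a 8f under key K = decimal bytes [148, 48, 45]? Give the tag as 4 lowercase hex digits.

7ab0

Key decimal bytes [148, 48, 45] = 94 30 2d is 3 bytes ≤ B = 6; zero-pad to 6 bytes: K' = 94 30 2d 00 00 00.
K' ⊕ ipad = a2 06 1b 36 36 36.  K' ⊕ opad = c8 6c 71 5c 5c 5c.
Inner input = (K'⊕ipad) ∥ m = a2 06 1b 36 36 36 ∥ 63 1a 8f.
Inner hash: even-index sum = 485 mod 256 = 229; odd-index sum = 140 mod 256 = 140 → e5 8c.
Outer input = (K'⊕opad) ∥ inner = c8 6c 71 5c 5c 5c ∥ e5 8c.
Outer hash (tag): even-index sum = 634 mod 256 = 122; odd-index sum = 432 mod 256 = 176 → 7a b0.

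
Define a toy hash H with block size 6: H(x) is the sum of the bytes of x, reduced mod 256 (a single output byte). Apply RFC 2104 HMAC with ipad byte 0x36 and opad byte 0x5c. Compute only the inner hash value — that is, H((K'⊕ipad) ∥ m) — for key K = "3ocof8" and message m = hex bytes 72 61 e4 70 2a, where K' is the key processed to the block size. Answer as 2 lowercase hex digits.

Key "3ocof8" = 33 6f 63 6f 66 38 is exactly B = 6 bytes: K' = 33 6f 63 6f 66 38.
K' ⊕ ipad = 05 59 55 59 50 0e.
Inner input = 05 59 55 59 50 0e ∥ 72 61 e4 70 2a.
Inner hash: sum = 5+89+85+89+80+14+114+97+228+112+42 = 955; mod 256 = 187 → bb.

bb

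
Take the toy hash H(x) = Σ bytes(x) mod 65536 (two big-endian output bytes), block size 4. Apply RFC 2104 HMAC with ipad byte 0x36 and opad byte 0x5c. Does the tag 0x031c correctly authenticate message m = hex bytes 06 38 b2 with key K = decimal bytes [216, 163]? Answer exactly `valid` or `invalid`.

Key decimal bytes [216, 163] = d8 a3 is 2 bytes ≤ B = 4; zero-pad to 4 bytes: K' = d8 a3 00 00.
K' ⊕ ipad = ee 95 36 36; K' ⊕ opad = 84 ff 5c 5c.
Inner hash: sum = 238+149+54+54+6+56+178 = 735 → 02 df.
Outer hash (recomputed tag): sum = 132+255+92+92+2+223 = 796 → 03 1c.
Recomputed tag = 031c; claimed = 031c → match.

valid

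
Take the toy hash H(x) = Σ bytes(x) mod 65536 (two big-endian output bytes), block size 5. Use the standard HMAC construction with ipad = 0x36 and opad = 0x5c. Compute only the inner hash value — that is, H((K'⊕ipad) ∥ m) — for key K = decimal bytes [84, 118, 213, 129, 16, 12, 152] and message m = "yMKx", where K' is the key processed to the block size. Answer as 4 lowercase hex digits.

0341

Key decimal bytes [84, 118, 213, 129, 16, 12, 152] = 54 76 d5 81 10 0c 98 is 7 bytes > B = 5, so hash it first: H(key) = 02 d4, then zero-pad to 5 bytes: K' = 02 d4 00 00 00.
K' ⊕ ipad = 34 e2 36 36 36.
Inner input = 34 e2 36 36 36 ∥ 79 4d 4b 78.
Inner hash: sum = 52+226+54+54+54+121+77+75+120 = 833 → 03 41.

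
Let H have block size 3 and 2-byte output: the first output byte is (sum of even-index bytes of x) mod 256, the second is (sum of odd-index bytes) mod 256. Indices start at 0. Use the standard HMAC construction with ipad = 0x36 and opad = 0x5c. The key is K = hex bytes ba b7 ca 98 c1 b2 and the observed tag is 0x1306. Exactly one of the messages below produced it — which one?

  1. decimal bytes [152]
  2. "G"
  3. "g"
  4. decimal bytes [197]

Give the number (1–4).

3

Key hex bytes ba b7 ca 98 c1 b2 is 6 bytes > B = 3, so hash it first: H(key) = 45 01, then zero-pad to 3 bytes: K' = 45 01 00.
K' ⊕ ipad = 73 37 36; K' ⊕ opad = 19 5d 5c.
m1: inner = H(73 37 36 98) = a9 cf; tag = H(19 5d 5c a9 cf) = 4406
m2: inner = H(73 37 36 47) = a9 7e; tag = H(19 5d 5c a9 7e) = f306
m3: inner = H(73 37 36 67) = a9 9e; tag = H(19 5d 5c a9 9e) = 1306 ← matches
m4: inner = H(73 37 36 c5) = a9 fc; tag = H(19 5d 5c a9 fc) = 7106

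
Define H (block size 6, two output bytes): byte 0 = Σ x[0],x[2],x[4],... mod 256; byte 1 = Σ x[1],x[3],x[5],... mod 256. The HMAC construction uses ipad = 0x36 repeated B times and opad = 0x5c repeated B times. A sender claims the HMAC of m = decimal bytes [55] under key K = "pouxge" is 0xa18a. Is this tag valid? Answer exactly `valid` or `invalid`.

valid

Key "pouxge" = 70 6f 75 78 67 65 is exactly B = 6 bytes: K' = 70 6f 75 78 67 65.
K' ⊕ ipad = 46 59 43 4e 51 53; K' ⊕ opad = 2c 33 29 24 3b 39.
Inner hash: even-index sum = 273 mod 256 = 17; odd-index sum = 250 mod 256 = 250 → 11 fa.
Outer hash (recomputed tag): even-index sum = 161 mod 256 = 161; odd-index sum = 394 mod 256 = 138 → a1 8a.
Recomputed tag = a18a; claimed = a18a → match.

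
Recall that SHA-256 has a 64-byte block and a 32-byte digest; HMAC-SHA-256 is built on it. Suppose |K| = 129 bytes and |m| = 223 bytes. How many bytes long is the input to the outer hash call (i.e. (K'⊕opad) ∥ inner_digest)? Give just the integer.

96

Key is 129 > 64 bytes, so it is hashed to 32 bytes then zero-padded to 64: |K'| = 64.
Outer input = (K'⊕opad) ∥ H(inner) → 64 + 32 = 96 bytes.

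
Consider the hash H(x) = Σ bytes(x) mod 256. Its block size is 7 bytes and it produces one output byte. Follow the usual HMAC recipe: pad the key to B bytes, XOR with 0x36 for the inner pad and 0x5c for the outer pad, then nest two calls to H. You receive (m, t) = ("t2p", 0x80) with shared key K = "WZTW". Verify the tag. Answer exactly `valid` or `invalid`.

valid

Key "WZTW" = 57 5a 54 57 is 4 bytes ≤ B = 7; zero-pad to 7 bytes: K' = 57 5a 54 57 00 00 00.
K' ⊕ ipad = 61 6c 62 61 36 36 36; K' ⊕ opad = 0b 06 08 0b 5c 5c 5c.
Inner hash: sum = 97+108+98+97+54+54+54+116+50+112 = 840; mod 256 = 72 → 48.
Outer hash (recomputed tag): sum = 11+6+8+11+92+92+92+72 = 384; mod 256 = 128 → 80.
Recomputed tag = 80; claimed = 80 → match.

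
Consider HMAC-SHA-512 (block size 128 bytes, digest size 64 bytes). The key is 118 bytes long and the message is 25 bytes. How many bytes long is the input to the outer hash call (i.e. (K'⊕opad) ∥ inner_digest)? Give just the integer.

Key is 118 ≤ 128 bytes, zero-padded: |K'| = 128.
Outer input = (K'⊕opad) ∥ H(inner) → 128 + 64 = 192 bytes.

192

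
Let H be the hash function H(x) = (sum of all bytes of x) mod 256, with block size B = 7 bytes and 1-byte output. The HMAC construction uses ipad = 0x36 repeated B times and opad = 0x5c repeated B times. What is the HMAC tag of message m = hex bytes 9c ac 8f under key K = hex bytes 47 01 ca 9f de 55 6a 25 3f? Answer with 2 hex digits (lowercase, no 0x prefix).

b5

Key hex bytes 47 01 ca 9f de 55 6a 25 3f is 9 bytes > B = 7, so hash it first: H(key) = b2, then zero-pad to 7 bytes: K' = b2 00 00 00 00 00 00.
K' ⊕ ipad = 84 36 36 36 36 36 36.  K' ⊕ opad = ee 5c 5c 5c 5c 5c 5c.
Inner input = (K'⊕ipad) ∥ m = 84 36 36 36 36 36 36 ∥ 9c ac 8f.
Inner hash: sum = 132+54+54+54+54+54+54+156+172+143 = 927; mod 256 = 159 → 9f.
Outer input = (K'⊕opad) ∥ inner = ee 5c 5c 5c 5c 5c 5c ∥ 9f.
Outer hash (tag): sum = 238+92+92+92+92+92+92+159 = 949; mod 256 = 181 → b5.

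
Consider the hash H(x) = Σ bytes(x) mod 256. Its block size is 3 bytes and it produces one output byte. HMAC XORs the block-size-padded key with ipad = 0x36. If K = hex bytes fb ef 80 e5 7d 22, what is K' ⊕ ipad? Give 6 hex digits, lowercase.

d83636

Key hex bytes fb ef 80 e5 7d 22 is 6 bytes > B = 3, so hash it first: H(key) = ee, then zero-pad to 3 bytes: K' = ee 00 00.
XOR each byte with 0x36: ee⊕36=d8, 00⊕36=36, 00⊕36=36.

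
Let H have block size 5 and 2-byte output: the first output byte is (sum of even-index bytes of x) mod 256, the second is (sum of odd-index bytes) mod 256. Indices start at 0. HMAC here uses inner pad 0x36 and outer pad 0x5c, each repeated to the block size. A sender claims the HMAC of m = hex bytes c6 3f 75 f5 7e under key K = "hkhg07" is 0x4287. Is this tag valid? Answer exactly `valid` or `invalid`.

valid

Key "hkhg07" = 68 6b 68 67 30 37 is 6 bytes > B = 5, so hash it first: H(key) = 00 09, then zero-pad to 5 bytes: K' = 00 09 00 00 00.
K' ⊕ ipad = 36 3f 36 36 36; K' ⊕ opad = 5c 55 5c 5c 5c.
Inner hash: even-index sum = 470 mod 256 = 214; odd-index sum = 558 mod 256 = 46 → d6 2e.
Outer hash (recomputed tag): even-index sum = 322 mod 256 = 66; odd-index sum = 391 mod 256 = 135 → 42 87.
Recomputed tag = 4287; claimed = 4287 → match.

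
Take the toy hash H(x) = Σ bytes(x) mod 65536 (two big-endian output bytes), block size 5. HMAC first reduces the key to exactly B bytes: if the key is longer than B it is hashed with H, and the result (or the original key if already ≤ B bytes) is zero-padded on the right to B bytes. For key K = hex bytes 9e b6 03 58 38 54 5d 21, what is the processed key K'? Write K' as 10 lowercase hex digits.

|K| = 8 > B = 5, so first hash the key.
H(K): sum = 158+182+3+88+56+84+93+33 = 697 → 02 b9.
Zero-pad H(K) = 02 b9 to 5 bytes: K' = 02 b9 00 00 00.

02b9000000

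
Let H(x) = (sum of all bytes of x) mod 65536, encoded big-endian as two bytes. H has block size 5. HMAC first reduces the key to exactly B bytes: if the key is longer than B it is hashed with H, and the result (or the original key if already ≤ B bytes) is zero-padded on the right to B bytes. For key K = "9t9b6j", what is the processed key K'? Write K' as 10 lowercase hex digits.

01e8000000

|K| = 6 > B = 5, so first hash the key.
H(K): sum = 57+116+57+98+54+106 = 488 → 01 e8.
Zero-pad H(K) = 01 e8 to 5 bytes: K' = 01 e8 00 00 00.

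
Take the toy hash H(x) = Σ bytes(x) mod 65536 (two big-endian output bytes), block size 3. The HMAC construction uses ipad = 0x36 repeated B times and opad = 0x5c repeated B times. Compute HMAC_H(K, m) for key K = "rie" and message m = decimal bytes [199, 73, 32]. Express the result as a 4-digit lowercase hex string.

Key "rie" = 72 69 65 is exactly B = 3 bytes: K' = 72 69 65.
K' ⊕ ipad = 44 5f 53.  K' ⊕ opad = 2e 35 39.
Inner input = (K'⊕ipad) ∥ m = 44 5f 53 ∥ c7 49 20.
Inner hash: sum = 68+95+83+199+73+32 = 550 → 02 26.
Outer input = (K'⊕opad) ∥ inner = 2e 35 39 ∥ 02 26.
Outer hash (tag): sum = 46+53+57+2+38 = 196 → 00 c4.

00c4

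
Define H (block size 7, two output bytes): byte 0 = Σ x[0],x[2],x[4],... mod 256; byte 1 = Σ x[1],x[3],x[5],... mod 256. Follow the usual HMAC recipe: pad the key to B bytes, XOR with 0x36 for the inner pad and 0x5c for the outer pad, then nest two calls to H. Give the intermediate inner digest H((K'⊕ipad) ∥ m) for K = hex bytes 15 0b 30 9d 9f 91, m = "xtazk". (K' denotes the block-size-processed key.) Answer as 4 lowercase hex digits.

f6d3

Key hex bytes 15 0b 30 9d 9f 91 is 6 bytes ≤ B = 7; zero-pad to 7 bytes: K' = 15 0b 30 9d 9f 91 00.
K' ⊕ ipad = 23 3d 06 ab a9 a7 36.
Inner input = 23 3d 06 ab a9 a7 36 ∥ 78 74 61 7a 6b.
Inner hash: even-index sum = 502 mod 256 = 246; odd-index sum = 723 mod 256 = 211 → f6 d3.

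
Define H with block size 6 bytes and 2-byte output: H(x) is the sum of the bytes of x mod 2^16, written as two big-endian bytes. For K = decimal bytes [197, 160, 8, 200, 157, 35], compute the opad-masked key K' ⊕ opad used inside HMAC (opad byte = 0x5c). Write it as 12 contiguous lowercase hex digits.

99fc5494c17f

Key decimal bytes [197, 160, 8, 200, 157, 35] = c5 a0 08 c8 9d 23 is exactly B = 6 bytes: K' = c5 a0 08 c8 9d 23.
XOR each byte with 0x5c: c5⊕5c=99, a0⊕5c=fc, 08⊕5c=54, c8⊕5c=94, 9d⊕5c=c1, 23⊕5c=7f.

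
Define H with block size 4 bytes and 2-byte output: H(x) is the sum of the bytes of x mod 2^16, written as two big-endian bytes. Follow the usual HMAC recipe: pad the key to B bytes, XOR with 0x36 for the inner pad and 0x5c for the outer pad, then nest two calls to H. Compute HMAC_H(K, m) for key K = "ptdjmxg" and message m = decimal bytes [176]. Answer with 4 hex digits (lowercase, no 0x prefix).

Key "ptdjmxg" = 70 74 64 6a 6d 78 67 is 7 bytes > B = 4, so hash it first: H(key) = 02 fe, then zero-pad to 4 bytes: K' = 02 fe 00 00.
K' ⊕ ipad = 34 c8 36 36.  K' ⊕ opad = 5e a2 5c 5c.
Inner input = (K'⊕ipad) ∥ m = 34 c8 36 36 ∥ b0.
Inner hash: sum = 52+200+54+54+176 = 536 → 02 18.
Outer input = (K'⊕opad) ∥ inner = 5e a2 5c 5c ∥ 02 18.
Outer hash (tag): sum = 94+162+92+92+2+24 = 466 → 01 d2.

01d2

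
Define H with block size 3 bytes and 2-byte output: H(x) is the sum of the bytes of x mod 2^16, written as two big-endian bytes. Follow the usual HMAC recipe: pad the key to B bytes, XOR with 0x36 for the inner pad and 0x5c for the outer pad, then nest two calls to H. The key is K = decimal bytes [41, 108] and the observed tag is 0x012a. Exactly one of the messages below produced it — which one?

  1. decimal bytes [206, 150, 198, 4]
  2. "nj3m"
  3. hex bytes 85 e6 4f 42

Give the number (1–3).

Key decimal bytes [41, 108] = 29 6c is 2 bytes ≤ B = 3; zero-pad to 3 bytes: K' = 29 6c 00.
K' ⊕ ipad = 1f 5a 36; K' ⊕ opad = 75 30 5c.
m1: inner = H(1f 5a 36 ce 96 c6 04) = 02 dd; tag = H(75 30 5c 02 dd) = 01e0
m2: inner = H(1f 5a 36 6e 6a 33 6d) = 02 27; tag = H(75 30 5c 02 27) = 012a ← matches
m3: inner = H(1f 5a 36 85 e6 4f 42) = 02 ab; tag = H(75 30 5c 02 ab) = 01ae

2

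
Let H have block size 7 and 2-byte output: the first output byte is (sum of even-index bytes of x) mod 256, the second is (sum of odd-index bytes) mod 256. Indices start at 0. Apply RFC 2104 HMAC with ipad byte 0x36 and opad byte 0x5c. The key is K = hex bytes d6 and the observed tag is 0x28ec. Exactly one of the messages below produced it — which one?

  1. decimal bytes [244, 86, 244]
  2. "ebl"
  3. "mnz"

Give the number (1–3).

Key hex bytes d6 is 1 byte ≤ B = 7; zero-pad to 7 bytes: K' = d6 00 00 00 00 00 00.
K' ⊕ ipad = e0 36 36 36 36 36 36; K' ⊕ opad = 8a 5c 5c 5c 5c 5c 5c.
m1: inner = H(e0 36 36 36 36 36 36 f4 56 f4) = d8 8a; tag = H(8a 5c 5c 5c 5c 5c 5c d8 8a) = 28ec ← matches
m2: inner = H(e0 36 36 36 36 36 36 65 62 6c) = e4 73; tag = H(8a 5c 5c 5c 5c 5c 5c e4 73) = 11f8
m3: inner = H(e0 36 36 36 36 36 36 6d 6e 7a) = f0 89; tag = H(8a 5c 5c 5c 5c 5c 5c f0 89) = 2704

1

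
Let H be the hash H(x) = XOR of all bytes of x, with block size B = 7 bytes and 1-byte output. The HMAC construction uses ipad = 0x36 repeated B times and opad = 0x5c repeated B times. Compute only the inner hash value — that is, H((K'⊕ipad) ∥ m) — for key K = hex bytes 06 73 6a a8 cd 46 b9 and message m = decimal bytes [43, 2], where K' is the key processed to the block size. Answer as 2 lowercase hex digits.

9a

Key hex bytes 06 73 6a a8 cd 46 b9 is exactly B = 7 bytes: K' = 06 73 6a a8 cd 46 b9.
K' ⊕ ipad = 30 45 5c 9e fb 70 8f.
Inner input = 30 45 5c 9e fb 70 8f ∥ 2b 02.
Inner hash: XOR 30⊕45⊕5c⊕9e⊕fb⊕70⊕8f⊕2b⊕02 = 9a.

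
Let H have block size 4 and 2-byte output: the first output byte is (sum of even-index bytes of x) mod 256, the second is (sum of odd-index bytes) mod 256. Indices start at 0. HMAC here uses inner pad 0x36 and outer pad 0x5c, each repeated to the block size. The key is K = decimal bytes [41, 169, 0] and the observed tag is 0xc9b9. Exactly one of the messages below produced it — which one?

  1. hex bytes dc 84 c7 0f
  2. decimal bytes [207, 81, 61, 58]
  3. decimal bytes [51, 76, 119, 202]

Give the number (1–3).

1

Key decimal bytes [41, 169, 0] = 29 a9 00 is 3 bytes ≤ B = 4; zero-pad to 4 bytes: K' = 29 a9 00 00.
K' ⊕ ipad = 1f 9f 36 36; K' ⊕ opad = 75 f5 5c 5c.
m1: inner = H(1f 9f 36 36 dc 84 c7 0f) = f8 68; tag = H(75 f5 5c 5c f8 68) = c9b9 ← matches
m2: inner = H(1f 9f 36 36 cf 51 3d 3a) = 61 60; tag = H(75 f5 5c 5c 61 60) = 32b1
m3: inner = H(1f 9f 36 36 33 4c 77 ca) = ff eb; tag = H(75 f5 5c 5c ff eb) = d03c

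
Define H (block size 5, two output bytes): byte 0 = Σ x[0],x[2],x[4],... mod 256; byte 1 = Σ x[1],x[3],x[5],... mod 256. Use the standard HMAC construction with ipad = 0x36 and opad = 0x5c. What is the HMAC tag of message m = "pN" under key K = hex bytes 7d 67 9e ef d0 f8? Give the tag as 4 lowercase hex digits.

8d05

Key hex bytes 7d 67 9e ef d0 f8 is 6 bytes > B = 5, so hash it first: H(key) = eb 4e, then zero-pad to 5 bytes: K' = eb 4e 00 00 00.
K' ⊕ ipad = dd 78 36 36 36.  K' ⊕ opad = b7 12 5c 5c 5c.
Inner input = (K'⊕ipad) ∥ m = dd 78 36 36 36 ∥ 70 4e.
Inner hash: even-index sum = 407 mod 256 = 151; odd-index sum = 286 mod 256 = 30 → 97 1e.
Outer input = (K'⊕opad) ∥ inner = b7 12 5c 5c 5c ∥ 97 1e.
Outer hash (tag): even-index sum = 397 mod 256 = 141; odd-index sum = 261 mod 256 = 5 → 8d 05.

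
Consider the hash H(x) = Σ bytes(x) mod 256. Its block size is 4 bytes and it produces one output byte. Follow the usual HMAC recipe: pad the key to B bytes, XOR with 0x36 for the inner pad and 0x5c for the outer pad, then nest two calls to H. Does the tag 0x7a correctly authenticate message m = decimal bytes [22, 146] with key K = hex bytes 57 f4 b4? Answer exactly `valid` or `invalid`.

Key hex bytes 57 f4 b4 is 3 bytes ≤ B = 4; zero-pad to 4 bytes: K' = 57 f4 b4 00.
K' ⊕ ipad = 61 c2 82 36; K' ⊕ opad = 0b a8 e8 5c.
Inner hash: sum = 97+194+130+54+22+146 = 643; mod 256 = 131 → 83.
Outer hash (recomputed tag): sum = 11+168+232+92+131 = 634; mod 256 = 122 → 7a.
Recomputed tag = 7a; claimed = 7a → match.

valid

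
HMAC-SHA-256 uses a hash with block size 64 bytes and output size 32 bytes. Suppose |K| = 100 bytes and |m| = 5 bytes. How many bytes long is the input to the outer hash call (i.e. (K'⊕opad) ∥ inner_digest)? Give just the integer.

96

Key is 100 > 64 bytes, so it is hashed to 32 bytes then zero-padded to 64: |K'| = 64.
Outer input = (K'⊕opad) ∥ H(inner) → 64 + 32 = 96 bytes.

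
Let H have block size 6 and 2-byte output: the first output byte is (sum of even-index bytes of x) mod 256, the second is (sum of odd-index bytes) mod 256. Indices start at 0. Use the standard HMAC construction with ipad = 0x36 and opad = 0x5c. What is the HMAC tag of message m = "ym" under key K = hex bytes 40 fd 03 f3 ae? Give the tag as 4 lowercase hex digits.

29df

Key hex bytes 40 fd 03 f3 ae is 5 bytes ≤ B = 6; zero-pad to 6 bytes: K' = 40 fd 03 f3 ae 00.
K' ⊕ ipad = 76 cb 35 c5 98 36.  K' ⊕ opad = 1c a1 5f af f2 5c.
Inner input = (K'⊕ipad) ∥ m = 76 cb 35 c5 98 36 ∥ 79 6d.
Inner hash: even-index sum = 444 mod 256 = 188; odd-index sum = 563 mod 256 = 51 → bc 33.
Outer input = (K'⊕opad) ∥ inner = 1c a1 5f af f2 5c ∥ bc 33.
Outer hash (tag): even-index sum = 553 mod 256 = 41; odd-index sum = 479 mod 256 = 223 → 29 df.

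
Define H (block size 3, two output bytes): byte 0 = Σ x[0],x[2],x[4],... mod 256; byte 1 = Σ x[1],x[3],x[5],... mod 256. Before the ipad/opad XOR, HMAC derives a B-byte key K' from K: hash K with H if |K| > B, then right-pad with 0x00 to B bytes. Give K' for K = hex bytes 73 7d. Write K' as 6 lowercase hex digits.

Key hex bytes 73 7d is 2 bytes ≤ B = 3; zero-pad to 3 bytes: K' = 73 7d 00.

737d00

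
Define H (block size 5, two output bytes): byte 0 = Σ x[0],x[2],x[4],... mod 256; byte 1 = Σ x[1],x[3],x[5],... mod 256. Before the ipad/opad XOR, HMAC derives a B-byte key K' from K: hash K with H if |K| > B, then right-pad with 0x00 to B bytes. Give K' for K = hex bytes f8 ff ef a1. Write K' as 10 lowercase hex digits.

f8ffefa100

Key hex bytes f8 ff ef a1 is 4 bytes ≤ B = 5; zero-pad to 5 bytes: K' = f8 ff ef a1 00.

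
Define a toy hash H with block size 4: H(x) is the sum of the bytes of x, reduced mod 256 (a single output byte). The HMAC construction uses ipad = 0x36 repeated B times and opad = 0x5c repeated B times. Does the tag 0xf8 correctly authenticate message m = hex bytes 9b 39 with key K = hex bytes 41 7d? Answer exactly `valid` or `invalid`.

valid

Key hex bytes 41 7d is 2 bytes ≤ B = 4; zero-pad to 4 bytes: K' = 41 7d 00 00.
K' ⊕ ipad = 77 4b 36 36; K' ⊕ opad = 1d 21 5c 5c.
Inner hash: sum = 119+75+54+54+155+57 = 514; mod 256 = 2 → 02.
Outer hash (recomputed tag): sum = 29+33+92+92+2 = 248 → f8.
Recomputed tag = f8; claimed = f8 → match.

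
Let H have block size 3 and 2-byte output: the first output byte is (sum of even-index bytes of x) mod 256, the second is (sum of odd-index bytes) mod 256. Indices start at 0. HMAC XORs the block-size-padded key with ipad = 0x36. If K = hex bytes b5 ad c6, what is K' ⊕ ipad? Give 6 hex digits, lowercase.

Key hex bytes b5 ad c6 is exactly B = 3 bytes: K' = b5 ad c6.
XOR each byte with 0x36: b5⊕36=83, ad⊕36=9b, c6⊕36=f0.

839bf0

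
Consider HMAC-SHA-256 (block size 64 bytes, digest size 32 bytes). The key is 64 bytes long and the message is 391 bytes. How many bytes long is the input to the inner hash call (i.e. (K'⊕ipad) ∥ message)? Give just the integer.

455

Key is 64 ≤ 64 bytes, zero-padded: |K'| = 64.
Inner input = (K'⊕ipad) ∥ m → 64 + 391 = 455 bytes.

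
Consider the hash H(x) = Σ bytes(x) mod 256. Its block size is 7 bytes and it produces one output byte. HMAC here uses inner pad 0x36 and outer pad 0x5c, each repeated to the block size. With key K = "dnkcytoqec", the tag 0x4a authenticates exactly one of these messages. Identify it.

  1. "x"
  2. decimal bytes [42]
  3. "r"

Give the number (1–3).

3

Key "dnkcytoqec" = 64 6e 6b 63 79 74 6f 71 65 63 is 10 bytes > B = 7, so hash it first: H(key) = 35, then zero-pad to 7 bytes: K' = 35 00 00 00 00 00 00.
K' ⊕ ipad = 03 36 36 36 36 36 36; K' ⊕ opad = 69 5c 5c 5c 5c 5c 5c.
m1: inner = H(03 36 36 36 36 36 36 78) = bf; tag = H(69 5c 5c 5c 5c 5c 5c bf) = 50
m2: inner = H(03 36 36 36 36 36 36 2a) = 71; tag = H(69 5c 5c 5c 5c 5c 5c 71) = 02
m3: inner = H(03 36 36 36 36 36 36 72) = b9; tag = H(69 5c 5c 5c 5c 5c 5c b9) = 4a ← matches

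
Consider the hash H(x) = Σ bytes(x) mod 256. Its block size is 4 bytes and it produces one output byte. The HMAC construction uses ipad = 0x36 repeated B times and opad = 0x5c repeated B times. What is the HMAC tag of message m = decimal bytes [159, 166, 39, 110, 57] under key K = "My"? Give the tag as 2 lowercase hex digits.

Key "My" = 4d 79 is 2 bytes ≤ B = 4; zero-pad to 4 bytes: K' = 4d 79 00 00.
K' ⊕ ipad = 7b 4f 36 36.  K' ⊕ opad = 11 25 5c 5c.
Inner input = (K'⊕ipad) ∥ m = 7b 4f 36 36 ∥ 9f a6 27 6e 39.
Inner hash: sum = 123+79+54+54+159+166+39+110+57 = 841; mod 256 = 73 → 49.
Outer input = (K'⊕opad) ∥ inner = 11 25 5c 5c ∥ 49.
Outer hash (tag): sum = 17+37+92+92+73 = 311; mod 256 = 55 → 37.

37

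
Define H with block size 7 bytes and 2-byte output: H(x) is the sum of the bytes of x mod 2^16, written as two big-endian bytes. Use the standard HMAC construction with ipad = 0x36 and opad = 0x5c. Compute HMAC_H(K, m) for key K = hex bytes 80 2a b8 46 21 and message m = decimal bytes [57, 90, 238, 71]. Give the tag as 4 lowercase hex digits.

Key hex bytes 80 2a b8 46 21 is 5 bytes ≤ B = 7; zero-pad to 7 bytes: K' = 80 2a b8 46 21 00 00.
K' ⊕ ipad = b6 1c 8e 70 17 36 36.  K' ⊕ opad = dc 76 e4 1a 7d 5c 5c.
Inner input = (K'⊕ipad) ∥ m = b6 1c 8e 70 17 36 36 ∥ 39 5a ee 47.
Inner hash: sum = 182+28+142+112+23+54+54+57+90+238+71 = 1051 → 04 1b.
Outer input = (K'⊕opad) ∥ inner = dc 76 e4 1a 7d 5c 5c ∥ 04 1b.
Outer hash (tag): sum = 220+118+228+26+125+92+92+4+27 = 932 → 03 a4.

03a4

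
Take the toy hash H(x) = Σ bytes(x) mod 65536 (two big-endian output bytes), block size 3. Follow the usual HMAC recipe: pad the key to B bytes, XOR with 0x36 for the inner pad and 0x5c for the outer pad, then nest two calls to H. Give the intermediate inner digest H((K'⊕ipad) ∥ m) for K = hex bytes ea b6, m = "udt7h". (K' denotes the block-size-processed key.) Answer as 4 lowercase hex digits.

037e

Key hex bytes ea b6 is 2 bytes ≤ B = 3; zero-pad to 3 bytes: K' = ea b6 00.
K' ⊕ ipad = dc 80 36.
Inner input = dc 80 36 ∥ 75 64 74 37 68.
Inner hash: sum = 220+128+54+117+100+116+55+104 = 894 → 03 7e.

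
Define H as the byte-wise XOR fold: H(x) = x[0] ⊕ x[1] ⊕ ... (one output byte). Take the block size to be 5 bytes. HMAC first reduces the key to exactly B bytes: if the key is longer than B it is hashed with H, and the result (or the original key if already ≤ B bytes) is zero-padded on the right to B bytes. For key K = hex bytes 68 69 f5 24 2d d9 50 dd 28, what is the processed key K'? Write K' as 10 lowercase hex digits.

8100000000

|K| = 9 > B = 5, so first hash the key.
H(K): XOR 68⊕69⊕f5⊕24⊕2d⊕d9⊕50⊕dd⊕28 = 81.
Zero-pad H(K) = 81 to 5 bytes: K' = 81 00 00 00 00.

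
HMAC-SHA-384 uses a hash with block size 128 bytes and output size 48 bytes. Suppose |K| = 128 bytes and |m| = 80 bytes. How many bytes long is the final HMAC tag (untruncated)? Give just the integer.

The tag is one SHA-384 digest: 48 bytes.

48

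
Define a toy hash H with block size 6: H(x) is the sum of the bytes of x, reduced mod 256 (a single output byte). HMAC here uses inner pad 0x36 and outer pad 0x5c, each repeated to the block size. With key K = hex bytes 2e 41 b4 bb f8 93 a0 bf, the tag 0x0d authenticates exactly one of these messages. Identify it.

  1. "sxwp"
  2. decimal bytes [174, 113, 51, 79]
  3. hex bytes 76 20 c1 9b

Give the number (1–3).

2

Key hex bytes 2e 41 b4 bb f8 93 a0 bf is 8 bytes > B = 6, so hash it first: H(key) = c8, then zero-pad to 6 bytes: K' = c8 00 00 00 00 00.
K' ⊕ ipad = fe 36 36 36 36 36; K' ⊕ opad = 94 5c 5c 5c 5c 5c.
m1: inner = H(fe 36 36 36 36 36 73 78 77 70) = de; tag = H(94 5c 5c 5c 5c 5c de) = 3e
m2: inner = H(fe 36 36 36 36 36 ae 71 33 4f) = ad; tag = H(94 5c 5c 5c 5c 5c ad) = 0d ← matches
m3: inner = H(fe 36 36 36 36 36 76 20 c1 9b) = fe; tag = H(94 5c 5c 5c 5c 5c fe) = 5e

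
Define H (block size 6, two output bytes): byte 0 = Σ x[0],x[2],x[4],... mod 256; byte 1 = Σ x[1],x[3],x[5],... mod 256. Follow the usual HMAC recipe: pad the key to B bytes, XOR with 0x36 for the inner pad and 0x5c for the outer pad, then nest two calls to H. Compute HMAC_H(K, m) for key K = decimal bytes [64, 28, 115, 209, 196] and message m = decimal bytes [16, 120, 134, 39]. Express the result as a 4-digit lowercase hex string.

260f

Key decimal bytes [64, 28, 115, 209, 196] = 40 1c 73 d1 c4 is 5 bytes ≤ B = 6; zero-pad to 6 bytes: K' = 40 1c 73 d1 c4 00.
K' ⊕ ipad = 76 2a 45 e7 f2 36.  K' ⊕ opad = 1c 40 2f 8d 98 5c.
Inner input = (K'⊕ipad) ∥ m = 76 2a 45 e7 f2 36 ∥ 10 78 86 27.
Inner hash: even-index sum = 579 mod 256 = 67; odd-index sum = 486 mod 256 = 230 → 43 e6.
Outer input = (K'⊕opad) ∥ inner = 1c 40 2f 8d 98 5c ∥ 43 e6.
Outer hash (tag): even-index sum = 294 mod 256 = 38; odd-index sum = 527 mod 256 = 15 → 26 0f.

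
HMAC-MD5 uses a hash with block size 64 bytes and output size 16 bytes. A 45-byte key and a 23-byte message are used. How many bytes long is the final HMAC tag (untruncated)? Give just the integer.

16

The tag is one MD5 digest: 16 bytes.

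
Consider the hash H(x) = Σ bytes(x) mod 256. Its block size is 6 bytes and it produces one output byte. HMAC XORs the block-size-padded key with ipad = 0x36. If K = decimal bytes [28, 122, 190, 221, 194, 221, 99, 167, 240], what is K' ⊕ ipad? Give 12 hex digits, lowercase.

fc3636363636

Key decimal bytes [28, 122, 190, 221, 194, 221, 99, 167, 240] = 1c 7a be dd c2 dd 63 a7 f0 is 9 bytes > B = 6, so hash it first: H(key) = ca, then zero-pad to 6 bytes: K' = ca 00 00 00 00 00.
XOR each byte with 0x36: ca⊕36=fc, 00⊕36=36, 00⊕36=36, 00⊕36=36, 00⊕36=36, 00⊕36=36.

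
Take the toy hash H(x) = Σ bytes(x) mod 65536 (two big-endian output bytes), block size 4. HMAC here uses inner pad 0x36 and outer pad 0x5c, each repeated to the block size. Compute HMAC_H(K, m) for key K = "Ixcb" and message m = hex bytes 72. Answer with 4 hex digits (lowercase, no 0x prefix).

Key "Ixcb" = 49 78 63 62 is exactly B = 4 bytes: K' = 49 78 63 62.
K' ⊕ ipad = 7f 4e 55 54.  K' ⊕ opad = 15 24 3f 3e.
Inner input = (K'⊕ipad) ∥ m = 7f 4e 55 54 ∥ 72.
Inner hash: sum = 127+78+85+84+114 = 488 → 01 e8.
Outer input = (K'⊕opad) ∥ inner = 15 24 3f 3e ∥ 01 e8.
Outer hash (tag): sum = 21+36+63+62+1+232 = 415 → 01 9f.

019f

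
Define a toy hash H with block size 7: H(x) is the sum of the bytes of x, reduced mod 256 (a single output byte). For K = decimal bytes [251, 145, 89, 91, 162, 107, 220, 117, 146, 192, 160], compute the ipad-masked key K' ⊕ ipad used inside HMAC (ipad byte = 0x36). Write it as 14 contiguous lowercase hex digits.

Key decimal bytes [251, 145, 89, 91, 162, 107, 220, 117, 146, 192, 160] = fb 91 59 5b a2 6b dc 75 92 c0 a0 is 11 bytes > B = 7, so hash it first: H(key) = 90, then zero-pad to 7 bytes: K' = 90 00 00 00 00 00 00.
XOR each byte with 0x36: 90⊕36=a6, 00⊕36=36, 00⊕36=36, 00⊕36=36, 00⊕36=36, 00⊕36=36, 00⊕36=36.

a6363636363636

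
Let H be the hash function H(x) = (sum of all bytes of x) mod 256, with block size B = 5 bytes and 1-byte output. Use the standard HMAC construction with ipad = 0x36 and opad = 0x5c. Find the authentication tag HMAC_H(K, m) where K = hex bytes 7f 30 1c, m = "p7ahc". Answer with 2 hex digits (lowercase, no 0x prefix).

Key hex bytes 7f 30 1c is 3 bytes ≤ B = 5; zero-pad to 5 bytes: K' = 7f 30 1c 00 00.
K' ⊕ ipad = 49 06 2a 36 36.  K' ⊕ opad = 23 6c 40 5c 5c.
Inner input = (K'⊕ipad) ∥ m = 49 06 2a 36 36 ∥ 70 37 61 68 63.
Inner hash: sum = 73+6+42+54+54+112+55+97+104+99 = 696; mod 256 = 184 → b8.
Outer input = (K'⊕opad) ∥ inner = 23 6c 40 5c 5c ∥ b8.
Outer hash (tag): sum = 35+108+64+92+92+184 = 575; mod 256 = 63 → 3f.

3f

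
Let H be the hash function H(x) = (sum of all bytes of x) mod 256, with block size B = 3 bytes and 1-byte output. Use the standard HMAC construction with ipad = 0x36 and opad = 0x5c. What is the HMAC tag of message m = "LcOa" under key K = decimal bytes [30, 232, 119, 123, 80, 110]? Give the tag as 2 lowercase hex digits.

Key decimal bytes [30, 232, 119, 123, 80, 110] = 1e e8 77 7b 50 6e is 6 bytes > B = 3, so hash it first: H(key) = b6, then zero-pad to 3 bytes: K' = b6 00 00.
K' ⊕ ipad = 80 36 36.  K' ⊕ opad = ea 5c 5c.
Inner input = (K'⊕ipad) ∥ m = 80 36 36 ∥ 4c 63 4f 61.
Inner hash: sum = 128+54+54+76+99+79+97 = 587; mod 256 = 75 → 4b.
Outer input = (K'⊕opad) ∥ inner = ea 5c 5c ∥ 4b.
Outer hash (tag): sum = 234+92+92+75 = 493; mod 256 = 237 → ed.

ed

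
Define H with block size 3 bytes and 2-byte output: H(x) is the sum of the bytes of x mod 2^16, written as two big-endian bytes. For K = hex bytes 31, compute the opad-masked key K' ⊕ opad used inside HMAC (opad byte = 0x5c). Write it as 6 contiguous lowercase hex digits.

Key hex bytes 31 is 1 byte ≤ B = 3; zero-pad to 3 bytes: K' = 31 00 00.
XOR each byte with 0x5c: 31⊕5c=6d, 00⊕5c=5c, 00⊕5c=5c.

6d5c5c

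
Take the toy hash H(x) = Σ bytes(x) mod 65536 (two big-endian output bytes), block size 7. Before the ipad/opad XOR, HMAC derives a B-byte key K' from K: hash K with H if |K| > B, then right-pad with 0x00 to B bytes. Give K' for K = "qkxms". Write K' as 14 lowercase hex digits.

716b786d730000

Key "qkxms" = 71 6b 78 6d 73 is 5 bytes ≤ B = 7; zero-pad to 7 bytes: K' = 71 6b 78 6d 73 00 00.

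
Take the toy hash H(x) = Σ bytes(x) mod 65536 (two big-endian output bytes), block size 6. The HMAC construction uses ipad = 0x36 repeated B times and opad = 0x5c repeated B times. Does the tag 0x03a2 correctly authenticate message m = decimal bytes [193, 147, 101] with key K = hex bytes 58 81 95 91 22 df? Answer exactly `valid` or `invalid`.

Key hex bytes 58 81 95 91 22 df is exactly B = 6 bytes: K' = 58 81 95 91 22 df.
K' ⊕ ipad = 6e b7 a3 a7 14 e9; K' ⊕ opad = 04 dd c9 cd 7e 83.
Inner hash: sum = 110+183+163+167+20+233+193+147+101 = 1317 → 05 25.
Outer hash (recomputed tag): sum = 4+221+201+205+126+131+5+37 = 930 → 03 a2.
Recomputed tag = 03a2; claimed = 03a2 → match.

valid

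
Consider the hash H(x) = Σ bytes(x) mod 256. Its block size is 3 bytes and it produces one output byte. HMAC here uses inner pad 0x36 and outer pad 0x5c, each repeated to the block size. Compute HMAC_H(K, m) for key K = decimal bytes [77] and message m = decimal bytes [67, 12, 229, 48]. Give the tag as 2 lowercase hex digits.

14

Key decimal bytes [77] = 4d is 1 byte ≤ B = 3; zero-pad to 3 bytes: K' = 4d 00 00.
K' ⊕ ipad = 7b 36 36.  K' ⊕ opad = 11 5c 5c.
Inner input = (K'⊕ipad) ∥ m = 7b 36 36 ∥ 43 0c e5 30.
Inner hash: sum = 123+54+54+67+12+229+48 = 587; mod 256 = 75 → 4b.
Outer input = (K'⊕opad) ∥ inner = 11 5c 5c ∥ 4b.
Outer hash (tag): sum = 17+92+92+75 = 276; mod 256 = 20 → 14.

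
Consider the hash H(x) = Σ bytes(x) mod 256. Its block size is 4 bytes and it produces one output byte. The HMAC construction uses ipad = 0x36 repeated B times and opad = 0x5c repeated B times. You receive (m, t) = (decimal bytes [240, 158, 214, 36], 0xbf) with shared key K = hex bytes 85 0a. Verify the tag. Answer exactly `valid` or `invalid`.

Key hex bytes 85 0a is 2 bytes ≤ B = 4; zero-pad to 4 bytes: K' = 85 0a 00 00.
K' ⊕ ipad = b3 3c 36 36; K' ⊕ opad = d9 56 5c 5c.
Inner hash: sum = 179+60+54+54+240+158+214+36 = 995; mod 256 = 227 → e3.
Outer hash (recomputed tag): sum = 217+86+92+92+227 = 714; mod 256 = 202 → ca.
Recomputed tag = ca; claimed = bf → mismatch.

invalid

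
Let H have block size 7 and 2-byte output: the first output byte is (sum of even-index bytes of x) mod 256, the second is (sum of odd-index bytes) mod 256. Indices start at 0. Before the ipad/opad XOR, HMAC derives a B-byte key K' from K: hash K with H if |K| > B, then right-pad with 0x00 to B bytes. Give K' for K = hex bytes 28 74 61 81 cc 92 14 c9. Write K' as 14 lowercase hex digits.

69500000000000

|K| = 8 > B = 7, so first hash the key.
H(K): even-index sum = 361 mod 256 = 105; odd-index sum = 592 mod 256 = 80 → 69 50.
Zero-pad H(K) = 69 50 to 7 bytes: K' = 69 50 00 00 00 00 00.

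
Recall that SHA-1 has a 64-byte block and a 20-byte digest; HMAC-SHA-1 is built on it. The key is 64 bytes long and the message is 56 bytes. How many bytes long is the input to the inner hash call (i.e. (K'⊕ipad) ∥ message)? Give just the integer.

Key is 64 ≤ 64 bytes, zero-padded: |K'| = 64.
Inner input = (K'⊕ipad) ∥ m → 64 + 56 = 120 bytes.

120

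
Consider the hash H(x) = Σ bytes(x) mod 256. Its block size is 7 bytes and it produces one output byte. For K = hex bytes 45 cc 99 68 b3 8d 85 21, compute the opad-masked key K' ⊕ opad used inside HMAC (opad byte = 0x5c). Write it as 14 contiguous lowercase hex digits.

a45c5c5c5c5c5c

Key hex bytes 45 cc 99 68 b3 8d 85 21 is 8 bytes > B = 7, so hash it first: H(key) = f8, then zero-pad to 7 bytes: K' = f8 00 00 00 00 00 00.
XOR each byte with 0x5c: f8⊕5c=a4, 00⊕5c=5c, 00⊕5c=5c, 00⊕5c=5c, 00⊕5c=5c, 00⊕5c=5c, 00⊕5c=5c.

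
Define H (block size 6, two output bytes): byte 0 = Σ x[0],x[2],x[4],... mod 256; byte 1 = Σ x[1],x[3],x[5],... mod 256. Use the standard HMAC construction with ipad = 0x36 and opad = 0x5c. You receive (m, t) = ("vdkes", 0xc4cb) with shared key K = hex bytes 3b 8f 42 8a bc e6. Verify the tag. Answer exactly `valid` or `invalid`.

invalid

Key hex bytes 3b 8f 42 8a bc e6 is exactly B = 6 bytes: K' = 3b 8f 42 8a bc e6.
K' ⊕ ipad = 0d b9 74 bc 8a d0; K' ⊕ opad = 67 d3 1e d6 e0 ba.
Inner hash: even-index sum = 607 mod 256 = 95; odd-index sum = 782 mod 256 = 14 → 5f 0e.
Outer hash (recomputed tag): even-index sum = 452 mod 256 = 196; odd-index sum = 625 mod 256 = 113 → c4 71.
Recomputed tag = c471; claimed = c4cb → mismatch.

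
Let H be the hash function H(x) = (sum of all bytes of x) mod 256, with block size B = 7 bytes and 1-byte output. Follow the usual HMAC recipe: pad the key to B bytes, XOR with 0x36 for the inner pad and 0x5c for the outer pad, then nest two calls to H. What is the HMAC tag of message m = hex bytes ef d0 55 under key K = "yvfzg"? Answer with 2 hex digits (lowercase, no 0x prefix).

9e

Key "yvfzg" = 79 76 66 7a 67 is 5 bytes ≤ B = 7; zero-pad to 7 bytes: K' = 79 76 66 7a 67 00 00.
K' ⊕ ipad = 4f 40 50 4c 51 36 36.  K' ⊕ opad = 25 2a 3a 26 3b 5c 5c.
Inner input = (K'⊕ipad) ∥ m = 4f 40 50 4c 51 36 36 ∥ ef d0 55.
Inner hash: sum = 79+64+80+76+81+54+54+239+208+85 = 1020; mod 256 = 252 → fc.
Outer input = (K'⊕opad) ∥ inner = 25 2a 3a 26 3b 5c 5c ∥ fc.
Outer hash (tag): sum = 37+42+58+38+59+92+92+252 = 670; mod 256 = 158 → 9e.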